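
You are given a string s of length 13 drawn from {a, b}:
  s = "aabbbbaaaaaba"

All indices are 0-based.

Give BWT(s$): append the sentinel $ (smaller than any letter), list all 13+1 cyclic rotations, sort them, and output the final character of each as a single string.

rank  rotation        last
    0  $aabbbbaaaaaba  a
    1  a$aabbbbaaaaab  b
    2  aaaaaba$aabbbb  b
    3  aaaaba$aabbbba  a
    4  aaaba$aabbbbaa  a
    5  aaba$aabbbbaaa  a
    6  aabbbbaaaaaba$  $
    7  aba$aabbbbaaaa  a
    8  abbbbaaaaaba$a  a
    9  ba$aabbbbaaaaa  a
   10  baaaaaba$aabbb  b
   11  bbaaaaaba$aabb  b
   12  bbbaaaaaba$aab  b
   13  bbbbaaaaaba$aa  a

abbaaa$aaabbba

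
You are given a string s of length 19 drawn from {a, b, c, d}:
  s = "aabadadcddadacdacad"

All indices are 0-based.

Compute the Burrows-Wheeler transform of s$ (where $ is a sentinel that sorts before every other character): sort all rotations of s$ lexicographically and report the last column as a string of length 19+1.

rank  rotation              last
    0  $aabadadcddadacdacad  d
    1  aabadadcddadacdacad$  $
    2  abadadcddadacdacad$a  a
    3  acad$aabadadcddadacd  d
    4  acdacad$aabadadcddad  d
    5  ad$aabadadcddadacdac  c
    6  adacdacad$aabadadcdd  d
    7  adadcddadacdacad$aab  b
    8  adcddadacdacad$aabad  d
    9  badadcddadacdacad$aa  a
   10  cad$aabadadcddadacda  a
   11  cdacad$aabadadcddada  a
   12  cddadacdacad$aabadad  d
   13  d$aabadadcddadacdaca  a
   14  dacad$aabadadcddadac  c
   15  dacdacad$aabadadcdda  a
   16  dadacdacad$aabadadcd  d
   17  dadcddadacdacad$aaba  a
   18  dcddadacdacad$aabada  a
   19  ddadacdacad$aabadadc  c

d$addcdbdaaadacadaac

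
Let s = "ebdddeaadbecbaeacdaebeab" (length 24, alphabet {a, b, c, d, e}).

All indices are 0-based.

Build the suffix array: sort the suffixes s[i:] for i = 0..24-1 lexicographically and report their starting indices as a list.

sorted suffixes:
  #0 SA[0]=6  'aadbecbaeacdaebeab'
  #1 SA[1]=22  'ab'
  #2 SA[2]=15  'acdaebeab'
  #3 SA[3]=7  'adbecbaeacdaebeab'
  #4 SA[4]=13  'aeacdaebeab'
  #5 SA[5]=18  'aebeab'
  #6 SA[6]=23  'b'
  #7 SA[7]=12  'baeacdaebeab'
  #8 SA[8]=1  'bdddeaadbecbaeacdaebeab'
  #9 SA[9]=20  'beab'
  #10 SA[10]=9  'becbaeacdaebeab'
  #11 SA[11]=11  'cbaeacdaebeab'
  #12 SA[12]=16  'cdaebeab'
  #13 SA[13]=17  'daebeab'
  #14 SA[14]=8  'dbecbaeacdaebeab'
  #15 SA[15]=2  'dddeaadbecbaeacdaebeab'
  #16 SA[16]=3  'ddeaadbecbaeacdaebeab'
  #17 SA[17]=4  'deaadbecbaeacdaebeab'
  #18 SA[18]=5  'eaadbecbaeacdaebeab'
  #19 SA[19]=21  'eab'
  #20 SA[20]=14  'eacdaebeab'
  #21 SA[21]=0  'ebdddeaadbecbaeacdaebeab'
  #22 SA[22]=19  'ebeab'
  #23 SA[23]=10  'ecbaeacdaebeab'

[6, 22, 15, 7, 13, 18, 23, 12, 1, 20, 9, 11, 16, 17, 8, 2, 3, 4, 5, 21, 14, 0, 19, 10]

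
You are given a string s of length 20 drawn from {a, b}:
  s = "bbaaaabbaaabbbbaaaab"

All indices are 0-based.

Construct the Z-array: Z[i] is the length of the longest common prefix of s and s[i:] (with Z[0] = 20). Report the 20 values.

[20, 1, 0, 0, 0, 0, 5, 1, 0, 0, 0, 2, 2, 7, 1, 0, 0, 0, 0, 1]

Z[0]=20
i=1: outside box; Z[1]=1 grow→box=[1,2)
i=2: outside box; Z[2]=0
i=3: outside box; Z[3]=0
i=4: outside box; Z[4]=0
i=5: outside box; Z[5]=0
i=6: outside box; Z[6]=5 grow→box=[6,11)
i=7: min(r-i=4, Z[1]=1)=1; Z[7]=1
i=8: min(r-i=3, Z[2]=0)=0; Z[8]=0
i=9: min(r-i=2, Z[3]=0)=0; Z[9]=0
i=10: min(r-i=1, Z[4]=0)=0; Z[10]=0
i=11: outside box; Z[11]=2 grow→box=[11,13)
i=12: min(r-i=1, Z[1]=1)=1; Z[12]=2 grow→box=[12,14)
i=13: min(r-i=1, Z[1]=1)=1; Z[13]=7 grow→box=[13,20)
i=14: min(r-i=6, Z[1]=1)=1; Z[14]=1
i=15: min(r-i=5, Z[2]=0)=0; Z[15]=0
i=16: min(r-i=4, Z[3]=0)=0; Z[16]=0
i=17: min(r-i=3, Z[4]=0)=0; Z[17]=0
i=18: min(r-i=2, Z[5]=0)=0; Z[18]=0
i=19: min(r-i=1, Z[6]=5)=1; Z[19]=1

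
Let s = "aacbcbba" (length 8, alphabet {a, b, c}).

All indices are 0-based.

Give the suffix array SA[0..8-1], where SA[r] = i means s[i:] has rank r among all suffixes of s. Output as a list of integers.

[7, 0, 1, 6, 5, 3, 4, 2]

sorted suffixes:
  #0 SA[0]=7  'a'
  #1 SA[1]=0  'aacbcbba'
  #2 SA[2]=1  'acbcbba'
  #3 SA[3]=6  'ba'
  #4 SA[4]=5  'bba'
  #5 SA[5]=3  'bcbba'
  #6 SA[6]=4  'cbba'
  #7 SA[7]=2  'cbcbba'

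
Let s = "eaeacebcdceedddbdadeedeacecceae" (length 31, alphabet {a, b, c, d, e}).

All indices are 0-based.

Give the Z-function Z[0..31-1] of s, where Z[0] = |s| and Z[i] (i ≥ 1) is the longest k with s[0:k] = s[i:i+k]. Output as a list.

[31, 0, 2, 0, 0, 1, 0, 0, 0, 0, 1, 1, 0, 0, 0, 0, 0, 0, 0, 1, 1, 0, 2, 0, 0, 1, 0, 0, 3, 0, 1]

Z[0]=31
i=1: outside box; Z[1]=0
i=2: outside box; Z[2]=2 grow→box=[2,4)
i=3: min(r-i=1, Z[1]=0)=0; Z[3]=0
i=4: outside box; Z[4]=0
i=5: outside box; Z[5]=1 grow→box=[5,6)
i=6: outside box; Z[6]=0
i=7: outside box; Z[7]=0
i=8: outside box; Z[8]=0
i=9: outside box; Z[9]=0
i=10: outside box; Z[10]=1 grow→box=[10,11)
i=11: outside box; Z[11]=1 grow→box=[11,12)
i=12: outside box; Z[12]=0
i=13: outside box; Z[13]=0
i=14: outside box; Z[14]=0
i=15: outside box; Z[15]=0
i=16: outside box; Z[16]=0
i=17: outside box; Z[17]=0
i=18: outside box; Z[18]=0
i=19: outside box; Z[19]=1 grow→box=[19,20)
i=20: outside box; Z[20]=1 grow→box=[20,21)
i=21: outside box; Z[21]=0
i=22: outside box; Z[22]=2 grow→box=[22,24)
i=23: min(r-i=1, Z[1]=0)=0; Z[23]=0
i=24: outside box; Z[24]=0
i=25: outside box; Z[25]=1 grow→box=[25,26)
i=26: outside box; Z[26]=0
i=27: outside box; Z[27]=0
i=28: outside box; Z[28]=3 grow→box=[28,31)
i=29: min(r-i=2, Z[1]=0)=0; Z[29]=0
i=30: min(r-i=1, Z[2]=2)=1; Z[30]=1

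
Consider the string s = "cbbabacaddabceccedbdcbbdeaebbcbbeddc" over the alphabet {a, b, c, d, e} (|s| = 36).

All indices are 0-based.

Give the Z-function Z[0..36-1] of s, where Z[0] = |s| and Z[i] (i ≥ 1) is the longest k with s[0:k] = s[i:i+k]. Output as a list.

[36, 0, 0, 0, 0, 0, 1, 0, 0, 0, 0, 0, 1, 0, 1, 1, 0, 0, 0, 0, 3, 0, 0, 0, 0, 0, 0, 0, 0, 3, 0, 0, 0, 0, 0, 1]

Z[0]=36
i=1: outside box; Z[1]=0
i=2: outside box; Z[2]=0
i=3: outside box; Z[3]=0
i=4: outside box; Z[4]=0
i=5: outside box; Z[5]=0
i=6: outside box; Z[6]=1 scan→box=[6,7)
i=7: outside box; Z[7]=0
i=8: outside box; Z[8]=0
i=9: outside box; Z[9]=0
i=10: outside box; Z[10]=0
i=11: outside box; Z[11]=0
i=12: outside box; Z[12]=1 scan→box=[12,13)
i=13: outside box; Z[13]=0
i=14: outside box; Z[14]=1 scan→box=[14,15)
i=15: outside box; Z[15]=1 scan→box=[15,16)
i=16: outside box; Z[16]=0
i=17: outside box; Z[17]=0
i=18: outside box; Z[18]=0
i=19: outside box; Z[19]=0
i=20: outside box; Z[20]=3 scan→box=[20,23)
i=21: min(r-i=2, Z[1]=0)=0; Z[21]=0
i=22: min(r-i=1, Z[2]=0)=0; Z[22]=0
i=23: outside box; Z[23]=0
i=24: outside box; Z[24]=0
i=25: outside box; Z[25]=0
i=26: outside box; Z[26]=0
i=27: outside box; Z[27]=0
i=28: outside box; Z[28]=0
i=29: outside box; Z[29]=3 scan→box=[29,32)
i=30: min(r-i=2, Z[1]=0)=0; Z[30]=0
i=31: min(r-i=1, Z[2]=0)=0; Z[31]=0
i=32: outside box; Z[32]=0
i=33: outside box; Z[33]=0
i=34: outside box; Z[34]=0
i=35: outside box; Z[35]=1 scan→box=[35,36)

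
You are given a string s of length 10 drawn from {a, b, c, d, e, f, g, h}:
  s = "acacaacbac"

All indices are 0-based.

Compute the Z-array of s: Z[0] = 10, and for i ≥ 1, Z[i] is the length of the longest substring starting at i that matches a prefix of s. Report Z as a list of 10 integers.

Z[0]=10
i=1: outside box; Z[1]=0
i=2: outside box; Z[2]=3 grow→box=[2,5)
i=3: min(r-i=2, Z[1]=0)=0; Z[3]=0
i=4: min(r-i=1, Z[2]=3)=1; Z[4]=1
i=5: outside box; Z[5]=2 grow→box=[5,7)
i=6: min(r-i=1, Z[1]=0)=0; Z[6]=0
i=7: outside box; Z[7]=0
i=8: outside box; Z[8]=2 grow→box=[8,10)
i=9: min(r-i=1, Z[1]=0)=0; Z[9]=0

[10, 0, 3, 0, 1, 2, 0, 0, 2, 0]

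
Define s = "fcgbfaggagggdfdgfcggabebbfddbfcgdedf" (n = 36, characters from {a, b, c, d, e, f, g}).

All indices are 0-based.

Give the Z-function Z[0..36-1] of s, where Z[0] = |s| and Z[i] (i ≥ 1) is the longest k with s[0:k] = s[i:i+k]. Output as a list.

[36, 0, 0, 0, 1, 0, 0, 0, 0, 0, 0, 0, 0, 1, 0, 0, 3, 0, 0, 0, 0, 0, 0, 0, 0, 1, 0, 0, 0, 3, 0, 0, 0, 0, 0, 1]

Z[0]=36
i=1: outside box; Z[1]=0
i=2: outside box; Z[2]=0
i=3: outside box; Z[3]=0
i=4: outside box; Z[4]=1 extend→box=[4,5)
i=5: outside box; Z[5]=0
i=6: outside box; Z[6]=0
i=7: outside box; Z[7]=0
i=8: outside box; Z[8]=0
i=9: outside box; Z[9]=0
i=10: outside box; Z[10]=0
i=11: outside box; Z[11]=0
i=12: outside box; Z[12]=0
i=13: outside box; Z[13]=1 extend→box=[13,14)
i=14: outside box; Z[14]=0
i=15: outside box; Z[15]=0
i=16: outside box; Z[16]=3 extend→box=[16,19)
i=17: min(r-i=2, Z[1]=0)=0; Z[17]=0
i=18: min(r-i=1, Z[2]=0)=0; Z[18]=0
i=19: outside box; Z[19]=0
i=20: outside box; Z[20]=0
i=21: outside box; Z[21]=0
i=22: outside box; Z[22]=0
i=23: outside box; Z[23]=0
i=24: outside box; Z[24]=0
i=25: outside box; Z[25]=1 extend→box=[25,26)
i=26: outside box; Z[26]=0
i=27: outside box; Z[27]=0
i=28: outside box; Z[28]=0
i=29: outside box; Z[29]=3 extend→box=[29,32)
i=30: min(r-i=2, Z[1]=0)=0; Z[30]=0
i=31: min(r-i=1, Z[2]=0)=0; Z[31]=0
i=32: outside box; Z[32]=0
i=33: outside box; Z[33]=0
i=34: outside box; Z[34]=0
i=35: outside box; Z[35]=1 extend→box=[35,36)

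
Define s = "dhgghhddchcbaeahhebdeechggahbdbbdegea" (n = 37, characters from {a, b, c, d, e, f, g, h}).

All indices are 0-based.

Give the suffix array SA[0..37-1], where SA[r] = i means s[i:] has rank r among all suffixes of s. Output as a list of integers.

[36, 12, 26, 14, 11, 30, 28, 18, 31, 10, 8, 22, 29, 7, 6, 19, 32, 0, 35, 13, 17, 21, 20, 33, 25, 34, 24, 2, 3, 27, 9, 5, 16, 23, 1, 4, 15]

rank | idx | suffix
   0 |  36 | a
   1 |  12 | aeahhebdeechggahbdbbdegea
   2 |  26 | ahbdbbdegea
   3 |  14 | ahhebdeechggahbdbbdegea
   4 |  11 | baeahhebdeechggahbdbbdegea
   5 |  30 | bbdegea
   6 |  28 | bdbbdegea
   7 |  18 | bdeechggahbdbbdegea
   8 |  31 | bdegea
   9 |  10 | cbaeahhebdeechggahbdbbdegea
  10 |   8 | chcbaeahhebdeechggahbdbbdegea
  11 |  22 | chggahbdbbdegea
  12 |  29 | dbbdegea
  13 |   7 | dchcbaeahhebdeechggahbdbbdegea
  14 |   6 | ddchcbaeahhebdeechggahbdbbdegea
  15 |  19 | deechggahbdbbdegea
  16 |  32 | degea
  17 |   0 | dhgghhddchcbaeahhebdeechggahbdbbdegea
  18 |  35 | ea
  19 |  13 | eahhebdeechggahbdbbdegea
  20 |  17 | ebdeechggahbdbbdegea
  21 |  21 | echggahbdbbdegea
  22 |  20 | eechggahbdbbdegea
  23 |  33 | egea
  24 |  25 | gahbdbbdegea
  25 |  34 | gea
  26 |  24 | ggahbdbbdegea
  27 |   2 | gghhddchcbaeahhebdeechggahbdbbdegea
  28 |   3 | ghhddchcbaeahhebdeechggahbdbbdegea
  29 |  27 | hbdbbdegea
  30 |   9 | hcbaeahhebdeechggahbdbbdegea
  31 |   5 | hddchcbaeahhebdeechggahbdbbdegea
  32 |  16 | hebdeechggahbdbbdegea
  33 |  23 | hggahbdbbdegea
  34 |   1 | hgghhddchcbaeahhebdeechggahbdbbdegea
  35 |   4 | hhddchcbaeahhebdeechggahbdbbdegea
  36 |  15 | hhebdeechggahbdbbdegea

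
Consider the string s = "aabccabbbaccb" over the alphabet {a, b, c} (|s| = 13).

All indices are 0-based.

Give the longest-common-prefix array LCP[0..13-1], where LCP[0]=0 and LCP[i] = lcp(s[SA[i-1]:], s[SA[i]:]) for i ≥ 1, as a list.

sorted suffixes:
  #0 SA[0]=0  'aabccabbbaccb'
  #1 SA[1]=5  'abbbaccb'
  #2 SA[2]=1  'abccabbbaccb'
  #3 SA[3]=9  'accb'
  #4 SA[4]=12  'b'
  #5 SA[5]=8  'baccb'
  #6 SA[6]=7  'bbaccb'
  #7 SA[7]=6  'bbbaccb'
  #8 SA[8]=2  'bccabbbaccb'
  #9 SA[9]=4  'cabbbaccb'
  #10 SA[10]=11  'cb'
  #11 SA[11]=3  'ccabbbaccb'
  #12 SA[12]=10  'ccb'

SA = [0, 5, 1, 9, 12, 8, 7, 6, 2, 4, 11, 3, 10]
[i] adj suffixes → lcp
  [1] 0/5 → 1 ('a')
  [2] 5/1 → 2 ('ab')
  [3] 1/9 → 1 ('a')
  [4] 9/12 → 0 ('')
  [5] 12/8 → 1 ('b')
  [6] 8/7 → 1 ('b')
  [7] 7/6 → 2 ('bb')
  [8] 6/2 → 1 ('b')
  [9] 2/4 → 0 ('')
  [10] 4/11 → 1 ('c')
  [11] 11/3 → 1 ('c')
  [12] 3/10 → 2 ('cc')

[0, 1, 2, 1, 0, 1, 1, 2, 1, 0, 1, 1, 2]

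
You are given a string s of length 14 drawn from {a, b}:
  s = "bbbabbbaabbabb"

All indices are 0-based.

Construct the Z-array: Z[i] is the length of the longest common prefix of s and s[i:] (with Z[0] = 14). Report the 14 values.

Z[0]=14
i=1: outside box; Z[1]=2 scan→box=[1,3)
i=2: min(r-i=1, Z[1]=2)=1; Z[2]=1
i=3: outside box; Z[3]=0
i=4: outside box; Z[4]=4 scan→box=[4,8)
i=5: min(r-i=3, Z[1]=2)=2; Z[5]=2
i=6: min(r-i=2, Z[2]=1)=1; Z[6]=1
i=7: min(r-i=1, Z[3]=0)=0; Z[7]=0
i=8: outside box; Z[8]=0
i=9: outside box; Z[9]=2 scan→box=[9,11)
i=10: min(r-i=1, Z[1]=2)=1; Z[10]=1
i=11: outside box; Z[11]=0
i=12: outside box; Z[12]=2 scan→box=[12,14)
i=13: min(r-i=1, Z[1]=2)=1; Z[13]=1

[14, 2, 1, 0, 4, 2, 1, 0, 0, 2, 1, 0, 2, 1]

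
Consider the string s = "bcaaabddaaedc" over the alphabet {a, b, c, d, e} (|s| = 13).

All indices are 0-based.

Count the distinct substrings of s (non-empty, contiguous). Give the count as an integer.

rank→(start, suffix):
  0 → (2, 'aaabddaaedc')
  1 → (3, 'aabddaaedc')
  2 → (8, 'aaedc')
  3 → (4, 'abddaaedc')
  4 → (9, 'aedc')
  5 → (0, 'bcaaabddaaedc')
  6 → (5, 'bddaaedc')
  7 → (12, 'c')
  8 → (1, 'caaabddaaedc')
  9 → (7, 'daaedc')
  10 → (11, 'dc')
  11 → (6, 'ddaaedc')
  12 → (10, 'edc')

SA = [2, 3, 8, 4, 9, 0, 5, 12, 1, 7, 11, 6, 10]
[i] adj suffixes → lcp
  [1] 2/3 → 2 ('aa')
  [2] 3/8 → 2 ('aa')
  [3] 8/4 → 1 ('a')
  [4] 4/9 → 1 ('a')
  [5] 9/0 → 0 ('')
  [6] 0/5 → 1 ('b')
  [7] 5/12 → 0 ('')
  [8] 12/1 → 1 ('c')
  [9] 1/7 → 0 ('')
  [10] 7/11 → 1 ('d')
  [11] 11/6 → 1 ('d')
  [12] 6/10 → 0 ('')

n(n+1)/2 = 13·14/2 = 91
Σ LCP = 0 + 2 + 2 + 1 + 1 + 0 + 1 + 0 + 1 + 0 + 1 + 1 + 0 = 10
distinct = 91 − 10 = 81

81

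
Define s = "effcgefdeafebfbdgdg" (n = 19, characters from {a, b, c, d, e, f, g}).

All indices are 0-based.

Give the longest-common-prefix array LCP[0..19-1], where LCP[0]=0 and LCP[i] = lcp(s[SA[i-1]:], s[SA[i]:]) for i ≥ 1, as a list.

[0, 0, 1, 0, 0, 1, 2, 0, 1, 1, 2, 0, 1, 1, 1, 1, 0, 1, 1]

sorted suffixes:
  #0 SA[0]=9  'afebfbdgdg'
  #1 SA[1]=14  'bdgdg'
  #2 SA[2]=12  'bfbdgdg'
  #3 SA[3]=3  'cgefdeafebfbdgdg'
  #4 SA[4]=7  'deafebfbdgdg'
  #5 SA[5]=17  'dg'
  #6 SA[6]=15  'dgdg'
  #7 SA[7]=8  'eafebfbdgdg'
  #8 SA[8]=11  'ebfbdgdg'
  #9 SA[9]=5  'efdeafebfbdgdg'
  #10 SA[10]=0  'effcgefdeafebfbdgdg'
  #11 SA[11]=13  'fbdgdg'
  #12 SA[12]=2  'fcgefdeafebfbdgdg'
  #13 SA[13]=6  'fdeafebfbdgdg'
  #14 SA[14]=10  'febfbdgdg'
  #15 SA[15]=1  'ffcgefdeafebfbdgdg'
  #16 SA[16]=18  'g'
  #17 SA[17]=16  'gdg'
  #18 SA[18]=4  'gefdeafebfbdgdg'

SA = [9, 14, 12, 3, 7, 17, 15, 8, 11, 5, 0, 13, 2, 6, 10, 1, 18, 16, 4]
i: (SA[i-1],SA[i]) lcp shared
  1: (9,14) 0 ''
  2: (14,12) 1 'b'
  3: (12,3) 0 ''
  4: (3,7) 0 ''
  5: (7,17) 1 'd'
  6: (17,15) 2 'dg'
  7: (15,8) 0 ''
  8: (8,11) 1 'e'
  9: (11,5) 1 'e'
  10: (5,0) 2 'ef'
  11: (0,13) 0 ''
  12: (13,2) 1 'f'
  13: (2,6) 1 'f'
  14: (6,10) 1 'f'
  15: (10,1) 1 'f'
  16: (1,18) 0 ''
  17: (18,16) 1 'g'
  18: (16,4) 1 'g'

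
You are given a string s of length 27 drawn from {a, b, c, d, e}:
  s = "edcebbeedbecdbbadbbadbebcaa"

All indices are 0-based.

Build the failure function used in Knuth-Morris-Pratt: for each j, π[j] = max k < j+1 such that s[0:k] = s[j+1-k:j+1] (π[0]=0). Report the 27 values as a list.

[0, 0, 0, 1, 0, 0, 1, 1, 2, 0, 1, 0, 0, 0, 0, 0, 0, 0, 0, 0, 0, 0, 1, 0, 0, 0, 0]

π[0] = 0
j=1 s[j]='d': π[1]=0 (border '')
j=2 s[j]='c': π[2]=0 (border '')
j=3 s[j]='e': π[3]=1 (border 'e')
j=4 s[j]='b': k: 1→0; π[4]=0 (border '')
j=5 s[j]='b': π[5]=0 (border '')
j=6 s[j]='e': π[6]=1 (border 'e')
j=7 s[j]='e': k: 1→0; π[7]=1 (border 'e')
j=8 s[j]='d': π[8]=2 (border 'ed')
j=9 s[j]='b': k: 2→0; π[9]=0 (border '')
j=10 s[j]='e': π[10]=1 (border 'e')
j=11 s[j]='c': k: 1→0; π[11]=0 (border '')
j=12 s[j]='d': π[12]=0 (border '')
j=13 s[j]='b': π[13]=0 (border '')
j=14 s[j]='b': π[14]=0 (border '')
j=15 s[j]='a': π[15]=0 (border '')
j=16 s[j]='d': π[16]=0 (border '')
j=17 s[j]='b': π[17]=0 (border '')
j=18 s[j]='b': π[18]=0 (border '')
j=19 s[j]='a': π[19]=0 (border '')
j=20 s[j]='d': π[20]=0 (border '')
j=21 s[j]='b': π[21]=0 (border '')
j=22 s[j]='e': π[22]=1 (border 'e')
j=23 s[j]='b': k: 1→0; π[23]=0 (border '')
j=24 s[j]='c': π[24]=0 (border '')
j=25 s[j]='a': π[25]=0 (border '')
j=26 s[j]='a': π[26]=0 (border '')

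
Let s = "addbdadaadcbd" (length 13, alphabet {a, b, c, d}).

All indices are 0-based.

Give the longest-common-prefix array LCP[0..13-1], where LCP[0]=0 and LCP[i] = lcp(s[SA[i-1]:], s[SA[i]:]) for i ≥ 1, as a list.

rank | idx | suffix
   0 |   7 | aadcbd
   1 |   5 | adaadcbd
   2 |   8 | adcbd
   3 |   0 | addbdadaadcbd
   4 |  11 | bd
   5 |   3 | bdadaadcbd
   6 |  10 | cbd
   7 |  12 | d
   8 |   6 | daadcbd
   9 |   4 | dadaadcbd
  10 |   2 | dbdadaadcbd
  11 |   9 | dcbd
  12 |   1 | ddbdadaadcbd

SA = [7, 5, 8, 0, 11, 3, 10, 12, 6, 4, 2, 9, 1]
[i] adj suffixes → lcp
  [1] 7/5 → 1 ('a')
  [2] 5/8 → 2 ('ad')
  [3] 8/0 → 2 ('ad')
  [4] 0/11 → 0 ('')
  [5] 11/3 → 2 ('bd')
  [6] 3/10 → 0 ('')
  [7] 10/12 → 0 ('')
  [8] 12/6 → 1 ('d')
  [9] 6/4 → 2 ('da')
  [10] 4/2 → 1 ('d')
  [11] 2/9 → 1 ('d')
  [12] 9/1 → 1 ('d')

[0, 1, 2, 2, 0, 2, 0, 0, 1, 2, 1, 1, 1]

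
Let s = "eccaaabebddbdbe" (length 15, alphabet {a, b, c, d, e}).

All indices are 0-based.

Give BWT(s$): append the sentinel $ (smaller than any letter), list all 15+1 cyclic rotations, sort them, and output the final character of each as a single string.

rank  rotation          last
    0  $eccaaabebddbdbe  e
    1  aaabebddbdbe$ecc  c
    2  aabebddbdbe$ecca  a
    3  abebddbdbe$eccaa  a
    4  bdbe$eccaaabebdd  d
    5  bddbdbe$eccaaabe  e
    6  be$eccaaabebddbd  d
    7  bebddbdbe$eccaaa  a
    8  caaabebddbdbe$ec  c
    9  ccaaabebddbdbe$e  e
   10  dbdbe$eccaaabebd  d
   11  dbe$eccaaabebddb  b
   12  ddbdbe$eccaaabeb  b
   13  e$eccaaabebddbdb  b
   14  ebddbdbe$eccaaab  b
   15  eccaaabebddbdbe$  $

ecaadedacedbbbb$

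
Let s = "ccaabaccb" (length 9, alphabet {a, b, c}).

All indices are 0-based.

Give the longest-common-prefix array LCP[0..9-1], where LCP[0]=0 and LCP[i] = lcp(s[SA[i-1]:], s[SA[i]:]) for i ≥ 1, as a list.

[0, 1, 1, 0, 1, 0, 1, 1, 2]

rank→(start, suffix):
  0 → (2, 'aabaccb')
  1 → (3, 'abaccb')
  2 → (5, 'accb')
  3 → (8, 'b')
  4 → (4, 'baccb')
  5 → (1, 'caabaccb')
  6 → (7, 'cb')
  7 → (0, 'ccaabaccb')
  8 → (6, 'ccb')

SA = [2, 3, 5, 8, 4, 1, 7, 0, 6]
rank  pair      lcp
   1  s[2:],s[3:]  1  'a'
   2  s[3:],s[5:]  1  'a'
   3  s[5:],s[8:]  0  ''
   4  s[8:],s[4:]  1  'b'
   5  s[4:],s[1:]  0  ''
   6  s[1:],s[7:]  1  'c'
   7  s[7:],s[0:]  1  'c'
   8  s[0:],s[6:]  2  'cc'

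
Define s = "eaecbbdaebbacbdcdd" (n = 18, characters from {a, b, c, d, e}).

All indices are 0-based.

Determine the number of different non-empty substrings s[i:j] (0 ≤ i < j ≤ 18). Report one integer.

154

rank→(start, suffix):
  0 → (11, 'acbdcdd')
  1 → (7, 'aebbacbdcdd')
  2 → (1, 'aecbbdaebbacbdcdd')
  3 → (10, 'bacbdcdd')
  4 → (9, 'bbacbdcdd')
  5 → (4, 'bbdaebbacbdcdd')
  6 → (5, 'bdaebbacbdcdd')
  7 → (13, 'bdcdd')
  8 → (3, 'cbbdaebbacbdcdd')
  9 → (12, 'cbdcdd')
  10 → (15, 'cdd')
  11 → (17, 'd')
  12 → (6, 'daebbacbdcdd')
  13 → (14, 'dcdd')
  14 → (16, 'dd')
  15 → (0, 'eaecbbdaebbacbdcdd')
  16 → (8, 'ebbacbdcdd')
  17 → (2, 'ecbbdaebbacbdcdd')

SA = [11, 7, 1, 10, 9, 4, 5, 13, 3, 12, 15, 17, 6, 14, 16, 0, 8, 2]
i: (SA[i-1],SA[i]) lcp shared
  1: (11,7) 1 'a'
  2: (7,1) 2 'ae'
  3: (1,10) 0 ''
  4: (10,9) 1 'b'
  5: (9,4) 2 'bb'
  6: (4,5) 1 'b'
  7: (5,13) 2 'bd'
  8: (13,3) 0 ''
  9: (3,12) 2 'cb'
  10: (12,15) 1 'c'
  11: (15,17) 0 ''
  12: (17,6) 1 'd'
  13: (6,14) 1 'd'
  14: (14,16) 1 'd'
  15: (16,0) 0 ''
  16: (0,8) 1 'e'
  17: (8,2) 1 'e'

n(n+1)/2 = 18·19/2 = 171
Σ LCP = 0 + 1 + 2 + 0 + 1 + 2 + 1 + 2 + 0 + 2 + 1 + 0 + 1 + 1 + 1 + 0 + 1 + 1 = 17
distinct = 171 − 17 = 154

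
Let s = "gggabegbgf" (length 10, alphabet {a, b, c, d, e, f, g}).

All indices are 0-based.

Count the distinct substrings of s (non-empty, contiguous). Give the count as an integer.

rank→(start, suffix):
  0 → (3, 'abegbgf')
  1 → (4, 'begbgf')
  2 → (7, 'bgf')
  3 → (5, 'egbgf')
  4 → (9, 'f')
  5 → (2, 'gabegbgf')
  6 → (6, 'gbgf')
  7 → (8, 'gf')
  8 → (1, 'ggabegbgf')
  9 → (0, 'gggabegbgf')

SA = [3, 4, 7, 5, 9, 2, 6, 8, 1, 0]
rank  pair      lcp
   1  s[3:],s[4:]  0  ''
   2  s[4:],s[7:]  1  'b'
   3  s[7:],s[5:]  0  ''
   4  s[5:],s[9:]  0  ''
   5  s[9:],s[2:]  0  ''
   6  s[2:],s[6:]  1  'g'
   7  s[6:],s[8:]  1  'g'
   8  s[8:],s[1:]  1  'g'
   9  s[1:],s[0:]  2  'gg'

n(n+1)/2 = 10·11/2 = 55
Σ LCP = 0 + 0 + 1 + 0 + 0 + 0 + 1 + 1 + 1 + 2 = 6
distinct = 55 − 6 = 49

49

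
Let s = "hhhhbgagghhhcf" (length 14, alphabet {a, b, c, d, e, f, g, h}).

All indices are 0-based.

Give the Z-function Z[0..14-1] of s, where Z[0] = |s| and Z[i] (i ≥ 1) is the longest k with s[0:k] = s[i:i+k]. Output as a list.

Z[0]=14
i=1: outside box; Z[1]=3 grow→box=[1,4)
i=2: min(r-i=2, Z[1]=3)=2; Z[2]=2
i=3: min(r-i=1, Z[2]=2)=1; Z[3]=1
i=4: outside box; Z[4]=0
i=5: outside box; Z[5]=0
i=6: outside box; Z[6]=0
i=7: outside box; Z[7]=0
i=8: outside box; Z[8]=0
i=9: outside box; Z[9]=3 grow→box=[9,12)
i=10: min(r-i=2, Z[1]=3)=2; Z[10]=2
i=11: min(r-i=1, Z[2]=2)=1; Z[11]=1
i=12: outside box; Z[12]=0
i=13: outside box; Z[13]=0

[14, 3, 2, 1, 0, 0, 0, 0, 0, 3, 2, 1, 0, 0]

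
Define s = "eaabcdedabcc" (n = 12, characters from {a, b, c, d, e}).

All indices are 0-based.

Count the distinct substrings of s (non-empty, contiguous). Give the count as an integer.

rank→(start, suffix):
  0 → (1, 'aabcdedabcc')
  1 → (8, 'abcc')
  2 → (2, 'abcdedabcc')
  3 → (9, 'bcc')
  4 → (3, 'bcdedabcc')
  5 → (11, 'c')
  6 → (10, 'cc')
  7 → (4, 'cdedabcc')
  8 → (7, 'dabcc')
  9 → (5, 'dedabcc')
  10 → (0, 'eaabcdedabcc')
  11 → (6, 'edabcc')

SA = [1, 8, 2, 9, 3, 11, 10, 4, 7, 5, 0, 6]
i: (SA[i-1],SA[i]) lcp shared
  1: (1,8) 1 'a'
  2: (8,2) 3 'abc'
  3: (2,9) 0 ''
  4: (9,3) 2 'bc'
  5: (3,11) 0 ''
  6: (11,10) 1 'c'
  7: (10,4) 1 'c'
  8: (4,7) 0 ''
  9: (7,5) 1 'd'
  10: (5,0) 0 ''
  11: (0,6) 1 'e'

n(n+1)/2 = 12·13/2 = 78
Σ LCP = 0 + 1 + 3 + 0 + 2 + 0 + 1 + 1 + 0 + 1 + 0 + 1 = 10
distinct = 78 − 10 = 68

68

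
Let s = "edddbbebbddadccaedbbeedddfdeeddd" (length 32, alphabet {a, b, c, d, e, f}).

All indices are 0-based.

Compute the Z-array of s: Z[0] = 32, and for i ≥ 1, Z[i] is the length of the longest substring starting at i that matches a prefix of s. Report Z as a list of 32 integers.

[32, 0, 0, 0, 0, 0, 1, 0, 0, 0, 0, 0, 0, 0, 0, 0, 2, 0, 0, 0, 1, 4, 0, 0, 0, 0, 0, 1, 4, 0, 0, 0]

Z[0]=32
i=1: i≥r, start 0; Z[1]=0
i=2: i≥r, start 0; Z[2]=0
i=3: i≥r, start 0; Z[3]=0
i=4: i≥r, start 0; Z[4]=0
i=5: i≥r, start 0; Z[5]=0
i=6: i≥r, start 0; Z[6]=1 scan→box=[6,7)
i=7: i≥r, start 0; Z[7]=0
i=8: i≥r, start 0; Z[8]=0
i=9: i≥r, start 0; Z[9]=0
i=10: i≥r, start 0; Z[10]=0
i=11: i≥r, start 0; Z[11]=0
i=12: i≥r, start 0; Z[12]=0
i=13: i≥r, start 0; Z[13]=0
i=14: i≥r, start 0; Z[14]=0
i=15: i≥r, start 0; Z[15]=0
i=16: i≥r, start 0; Z[16]=2 scan→box=[16,18)
i=17: min(r-i=1, Z[1]=0)=0; Z[17]=0
i=18: i≥r, start 0; Z[18]=0
i=19: i≥r, start 0; Z[19]=0
i=20: i≥r, start 0; Z[20]=1 scan→box=[20,21)
i=21: i≥r, start 0; Z[21]=4 scan→box=[21,25)
i=22: min(r-i=3, Z[1]=0)=0; Z[22]=0
i=23: min(r-i=2, Z[2]=0)=0; Z[23]=0
i=24: min(r-i=1, Z[3]=0)=0; Z[24]=0
i=25: i≥r, start 0; Z[25]=0
i=26: i≥r, start 0; Z[26]=0
i=27: i≥r, start 0; Z[27]=1 scan→box=[27,28)
i=28: i≥r, start 0; Z[28]=4 scan→box=[28,32)
i=29: min(r-i=3, Z[1]=0)=0; Z[29]=0
i=30: min(r-i=2, Z[2]=0)=0; Z[30]=0
i=31: min(r-i=1, Z[3]=0)=0; Z[31]=0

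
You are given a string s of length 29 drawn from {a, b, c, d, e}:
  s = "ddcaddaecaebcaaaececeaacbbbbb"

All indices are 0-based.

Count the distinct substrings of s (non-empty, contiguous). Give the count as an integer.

rank→(start, suffix):
  0 → (13, 'aaaececeaacbbbbb')
  1 → (21, 'aacbbbbb')
  2 → (14, 'aaececeaacbbbbb')
  3 → (22, 'acbbbbb')
  4 → (3, 'addaecaebcaaaececeaacbbbbb')
  5 → (9, 'aebcaaaececeaacbbbbb')
  6 → (6, 'aecaebcaaaececeaacbbbbb')
  7 → (15, 'aececeaacbbbbb')
  8 → (28, 'b')
  9 → (27, 'bb')
  10 → (26, 'bbb')
  11 → (25, 'bbbb')
  12 → (24, 'bbbbb')
  13 → (11, 'bcaaaececeaacbbbbb')
  14 → (12, 'caaaececeaacbbbbb')
  15 → (2, 'caddaecaebcaaaececeaacbbbbb')
  16 → (8, 'caebcaaaececeaacbbbbb')
  17 → (23, 'cbbbbb')
  18 → (19, 'ceaacbbbbb')
  19 → (17, 'ceceaacbbbbb')
  20 → (5, 'daecaebcaaaececeaacbbbbb')
  21 → (1, 'dcaddaecaebcaaaececeaacbbbbb')
  22 → (4, 'ddaecaebcaaaececeaacbbbbb')
  23 → (0, 'ddcaddaecaebcaaaececeaacbbbbb')
  24 → (20, 'eaacbbbbb')
  25 → (10, 'ebcaaaececeaacbbbbb')
  26 → (7, 'ecaebcaaaececeaacbbbbb')
  27 → (18, 'eceaacbbbbb')
  28 → (16, 'ececeaacbbbbb')

SA = [13, 21, 14, 22, 3, 9, 6, 15, 28, 27, 26, 25, 24, 11, 12, 2, 8, 23, 19, 17, 5, 1, 4, 0, 20, 10, 7, 18, 16]
[i] adj suffixes → lcp
  [1] 13/21 → 2 ('aa')
  [2] 21/14 → 2 ('aa')
  [3] 14/22 → 1 ('a')
  [4] 22/3 → 1 ('a')
  [5] 3/9 → 1 ('a')
  [6] 9/6 → 2 ('ae')
  [7] 6/15 → 3 ('aec')
  [8] 15/28 → 0 ('')
  [9] 28/27 → 1 ('b')
  [10] 27/26 → 2 ('bb')
  [11] 26/25 → 3 ('bbb')
  [12] 25/24 → 4 ('bbbb')
  [13] 24/11 → 1 ('b')
  [14] 11/12 → 0 ('')
  [15] 12/2 → 2 ('ca')
  [16] 2/8 → 2 ('ca')
  [17] 8/23 → 1 ('c')
  [18] 23/19 → 1 ('c')
  [19] 19/17 → 2 ('ce')
  [20] 17/5 → 0 ('')
  [21] 5/1 → 1 ('d')
  [22] 1/4 → 1 ('d')
  [23] 4/0 → 2 ('dd')
  [24] 0/20 → 0 ('')
  [25] 20/10 → 1 ('e')
  [26] 10/7 → 1 ('e')
  [27] 7/18 → 2 ('ec')
  [28] 18/16 → 3 ('ece')

n(n+1)/2 = 29·30/2 = 435
Σ LCP = 0 + 2 + 2 + 1 + 1 + 1 + 2 + 3 + 0 + 1 + 2 + 3 + 4 + 1 + 0 + 2 + 2 + 1 + 1 + 2 + 0 + 1 + 1 + 2 + 0 + 1 + 1 + 2 + 3 = 42
distinct = 435 − 42 = 393

393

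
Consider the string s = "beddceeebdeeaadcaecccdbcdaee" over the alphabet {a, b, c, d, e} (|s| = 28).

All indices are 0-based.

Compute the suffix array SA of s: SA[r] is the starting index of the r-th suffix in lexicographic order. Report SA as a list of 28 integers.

rank→(start, suffix):
  0 → (12, 'aadcaecccdbcdaee')
  1 → (13, 'adcaecccdbcdaee')
  2 → (16, 'aecccdbcdaee')
  3 → (25, 'aee')
  4 → (22, 'bcdaee')
  5 → (8, 'bdeeaadcaecccdbcdaee')
  6 → (0, 'beddceeebdeeaadcaecccdbcdaee')
  7 → (15, 'caecccdbcdaee')
  8 → (18, 'cccdbcdaee')
  9 → (19, 'ccdbcdaee')
  10 → (23, 'cdaee')
  11 → (20, 'cdbcdaee')
  12 → (4, 'ceeebdeeaadcaecccdbcdaee')
  13 → (24, 'daee')
  14 → (21, 'dbcdaee')
  15 → (14, 'dcaecccdbcdaee')
  16 → (3, 'dceeebdeeaadcaecccdbcdaee')
  17 → (2, 'ddceeebdeeaadcaecccdbcdaee')
  18 → (9, 'deeaadcaecccdbcdaee')
  19 → (27, 'e')
  20 → (11, 'eaadcaecccdbcdaee')
  21 → (7, 'ebdeeaadcaecccdbcdaee')
  22 → (17, 'ecccdbcdaee')
  23 → (1, 'eddceeebdeeaadcaecccdbcdaee')
  24 → (26, 'ee')
  25 → (10, 'eeaadcaecccdbcdaee')
  26 → (6, 'eebdeeaadcaecccdbcdaee')
  27 → (5, 'eeebdeeaadcaecccdbcdaee')

[12, 13, 16, 25, 22, 8, 0, 15, 18, 19, 23, 20, 4, 24, 21, 14, 3, 2, 9, 27, 11, 7, 17, 1, 26, 10, 6, 5]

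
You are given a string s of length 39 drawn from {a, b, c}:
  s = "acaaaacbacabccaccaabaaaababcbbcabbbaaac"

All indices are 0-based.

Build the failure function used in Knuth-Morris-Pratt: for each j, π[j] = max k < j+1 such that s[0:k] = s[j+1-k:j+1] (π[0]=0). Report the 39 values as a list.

[0, 0, 1, 1, 1, 1, 2, 0, 1, 2, 3, 0, 0, 0, 1, 2, 0, 1, 1, 0, 1, 1, 1, 1, 0, 1, 0, 0, 0, 0, 0, 1, 0, 0, 0, 1, 1, 1, 2]

π[0] = 0
j=1 s[j]='c': π[1]=0 (border '')
j=2 s[j]='a': π[2]=1 (border 'a')
j=3 s[j]='a': k: 1→0; π[3]=1 (border 'a')
j=4 s[j]='a': k: 1→0; π[4]=1 (border 'a')
j=5 s[j]='a': k: 1→0; π[5]=1 (border 'a')
j=6 s[j]='c': π[6]=2 (border 'ac')
j=7 s[j]='b': k: 2→0; π[7]=0 (border '')
j=8 s[j]='a': π[8]=1 (border 'a')
j=9 s[j]='c': π[9]=2 (border 'ac')
j=10 s[j]='a': π[10]=3 (border 'aca')
j=11 s[j]='b': k: 3→1→0; π[11]=0 (border '')
j=12 s[j]='c': π[12]=0 (border '')
j=13 s[j]='c': π[13]=0 (border '')
j=14 s[j]='a': π[14]=1 (border 'a')
j=15 s[j]='c': π[15]=2 (border 'ac')
j=16 s[j]='c': k: 2→0; π[16]=0 (border '')
j=17 s[j]='a': π[17]=1 (border 'a')
j=18 s[j]='a': k: 1→0; π[18]=1 (border 'a')
j=19 s[j]='b': k: 1→0; π[19]=0 (border '')
j=20 s[j]='a': π[20]=1 (border 'a')
j=21 s[j]='a': k: 1→0; π[21]=1 (border 'a')
j=22 s[j]='a': k: 1→0; π[22]=1 (border 'a')
j=23 s[j]='a': k: 1→0; π[23]=1 (border 'a')
j=24 s[j]='b': k: 1→0; π[24]=0 (border '')
j=25 s[j]='a': π[25]=1 (border 'a')
j=26 s[j]='b': k: 1→0; π[26]=0 (border '')
j=27 s[j]='c': π[27]=0 (border '')
j=28 s[j]='b': π[28]=0 (border '')
j=29 s[j]='b': π[29]=0 (border '')
j=30 s[j]='c': π[30]=0 (border '')
j=31 s[j]='a': π[31]=1 (border 'a')
j=32 s[j]='b': k: 1→0; π[32]=0 (border '')
j=33 s[j]='b': π[33]=0 (border '')
j=34 s[j]='b': π[34]=0 (border '')
j=35 s[j]='a': π[35]=1 (border 'a')
j=36 s[j]='a': k: 1→0; π[36]=1 (border 'a')
j=37 s[j]='a': k: 1→0; π[37]=1 (border 'a')
j=38 s[j]='c': π[38]=2 (border 'ac')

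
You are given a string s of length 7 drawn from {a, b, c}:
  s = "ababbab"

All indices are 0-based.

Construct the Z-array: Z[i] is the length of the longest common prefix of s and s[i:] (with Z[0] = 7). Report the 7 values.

Z[0]=7
i=1: fresh scan; Z[1]=0
i=2: fresh scan; Z[2]=2 grow→box=[2,4)
i=3: min(r-i=1, Z[1]=0)=0; Z[3]=0
i=4: fresh scan; Z[4]=0
i=5: fresh scan; Z[5]=2 grow→box=[5,7)
i=6: min(r-i=1, Z[1]=0)=0; Z[6]=0

[7, 0, 2, 0, 0, 2, 0]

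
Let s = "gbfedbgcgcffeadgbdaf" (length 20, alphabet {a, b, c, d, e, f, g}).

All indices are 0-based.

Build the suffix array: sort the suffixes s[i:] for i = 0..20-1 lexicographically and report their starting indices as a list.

[13, 18, 16, 1, 5, 9, 7, 17, 4, 14, 12, 3, 19, 11, 2, 10, 15, 0, 8, 6]

sorted suffixes:
  #0 SA[0]=13  'adgbdaf'
  #1 SA[1]=18  'af'
  #2 SA[2]=16  'bdaf'
  #3 SA[3]=1  'bfedbgcgcffeadgbdaf'
  #4 SA[4]=5  'bgcgcffeadgbdaf'
  #5 SA[5]=9  'cffeadgbdaf'
  #6 SA[6]=7  'cgcffeadgbdaf'
  #7 SA[7]=17  'daf'
  #8 SA[8]=4  'dbgcgcffeadgbdaf'
  #9 SA[9]=14  'dgbdaf'
  #10 SA[10]=12  'eadgbdaf'
  #11 SA[11]=3  'edbgcgcffeadgbdaf'
  #12 SA[12]=19  'f'
  #13 SA[13]=11  'feadgbdaf'
  #14 SA[14]=2  'fedbgcgcffeadgbdaf'
  #15 SA[15]=10  'ffeadgbdaf'
  #16 SA[16]=15  'gbdaf'
  #17 SA[17]=0  'gbfedbgcgcffeadgbdaf'
  #18 SA[18]=8  'gcffeadgbdaf'
  #19 SA[19]=6  'gcgcffeadgbdaf'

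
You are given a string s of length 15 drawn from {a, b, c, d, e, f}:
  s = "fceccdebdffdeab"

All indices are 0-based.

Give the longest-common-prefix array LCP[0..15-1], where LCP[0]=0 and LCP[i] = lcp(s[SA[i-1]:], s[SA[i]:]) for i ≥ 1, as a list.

rank→(start, suffix):
  0 → (13, 'ab')
  1 → (14, 'b')
  2 → (7, 'bdffdeab')
  3 → (3, 'ccdebdffdeab')
  4 → (4, 'cdebdffdeab')
  5 → (1, 'ceccdebdffdeab')
  6 → (11, 'deab')
  7 → (5, 'debdffdeab')
  8 → (8, 'dffdeab')
  9 → (12, 'eab')
  10 → (6, 'ebdffdeab')
  11 → (2, 'eccdebdffdeab')
  12 → (0, 'fceccdebdffdeab')
  13 → (10, 'fdeab')
  14 → (9, 'ffdeab')

SA = [13, 14, 7, 3, 4, 1, 11, 5, 8, 12, 6, 2, 0, 10, 9]
i: (SA[i-1],SA[i]) lcp shared
  1: (13,14) 0 ''
  2: (14,7) 1 'b'
  3: (7,3) 0 ''
  4: (3,4) 1 'c'
  5: (4,1) 1 'c'
  6: (1,11) 0 ''
  7: (11,5) 2 'de'
  8: (5,8) 1 'd'
  9: (8,12) 0 ''
  10: (12,6) 1 'e'
  11: (6,2) 1 'e'
  12: (2,0) 0 ''
  13: (0,10) 1 'f'
  14: (10,9) 1 'f'

[0, 0, 1, 0, 1, 1, 0, 2, 1, 0, 1, 1, 0, 1, 1]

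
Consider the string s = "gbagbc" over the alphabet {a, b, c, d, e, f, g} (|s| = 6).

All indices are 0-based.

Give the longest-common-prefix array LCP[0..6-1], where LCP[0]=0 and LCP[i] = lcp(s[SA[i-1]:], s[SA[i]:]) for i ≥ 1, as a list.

[0, 0, 1, 0, 0, 2]

rank→(start, suffix):
  0 → (2, 'agbc')
  1 → (1, 'bagbc')
  2 → (4, 'bc')
  3 → (5, 'c')
  4 → (0, 'gbagbc')
  5 → (3, 'gbc')

SA = [2, 1, 4, 5, 0, 3]
i: (SA[i-1],SA[i]) lcp shared
  1: (2,1) 0 ''
  2: (1,4) 1 'b'
  3: (4,5) 0 ''
  4: (5,0) 0 ''
  5: (0,3) 2 'gb'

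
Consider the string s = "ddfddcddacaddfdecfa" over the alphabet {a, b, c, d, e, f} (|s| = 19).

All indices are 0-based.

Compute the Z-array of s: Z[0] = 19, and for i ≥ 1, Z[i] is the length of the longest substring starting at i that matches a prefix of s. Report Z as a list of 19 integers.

Z[0]=19
i=1: fresh scan; Z[1]=1 extend→box=[1,2)
i=2: fresh scan; Z[2]=0
i=3: fresh scan; Z[3]=2 extend→box=[3,5)
i=4: min(r-i=1, Z[1]=1)=1; Z[4]=1
i=5: fresh scan; Z[5]=0
i=6: fresh scan; Z[6]=2 extend→box=[6,8)
i=7: min(r-i=1, Z[1]=1)=1; Z[7]=1
i=8: fresh scan; Z[8]=0
i=9: fresh scan; Z[9]=0
i=10: fresh scan; Z[10]=0
i=11: fresh scan; Z[11]=4 extend→box=[11,15)
i=12: min(r-i=3, Z[1]=1)=1; Z[12]=1
i=13: min(r-i=2, Z[2]=0)=0; Z[13]=0
i=14: min(r-i=1, Z[3]=2)=1; Z[14]=1
i=15: fresh scan; Z[15]=0
i=16: fresh scan; Z[16]=0
i=17: fresh scan; Z[17]=0
i=18: fresh scan; Z[18]=0

[19, 1, 0, 2, 1, 0, 2, 1, 0, 0, 0, 4, 1, 0, 1, 0, 0, 0, 0]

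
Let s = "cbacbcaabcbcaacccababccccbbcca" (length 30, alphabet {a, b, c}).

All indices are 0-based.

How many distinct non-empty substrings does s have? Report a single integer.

rank→(start, suffix):
  0 → (29, 'a')
  1 → (6, 'aabcbcaacccababccccbbcca')
  2 → (12, 'aacccababccccbbcca')
  3 → (17, 'ababccccbbcca')
  4 → (7, 'abcbcaacccababccccbbcca')
  5 → (19, 'abccccbbcca')
  6 → (2, 'acbcaabcbcaacccababccccbbcca')
  7 → (13, 'acccababccccbbcca')
  8 → (18, 'babccccbbcca')
  9 → (1, 'bacbcaabcbcaacccababccccbbcca')
  10 → (25, 'bbcca')
  11 → (4, 'bcaabcbcaacccababccccbbcca')
  12 → (10, 'bcaacccababccccbbcca')
  13 → (8, 'bcbcaacccababccccbbcca')
  14 → (26, 'bcca')
  15 → (20, 'bccccbbcca')
  16 → (28, 'ca')
  17 → (5, 'caabcbcaacccababccccbbcca')
  18 → (11, 'caacccababccccbbcca')
  19 → (16, 'cababccccbbcca')
  20 → (0, 'cbacbcaabcbcaacccababccccbbcca')
  21 → (24, 'cbbcca')
  22 → (3, 'cbcaabcbcaacccababccccbbcca')
  23 → (9, 'cbcaacccababccccbbcca')
  24 → (27, 'cca')
  25 → (15, 'ccababccccbbcca')
  26 → (23, 'ccbbcca')
  27 → (14, 'cccababccccbbcca')
  28 → (22, 'cccbbcca')
  29 → (21, 'ccccbbcca')

SA = [29, 6, 12, 17, 7, 19, 2, 13, 18, 1, 25, 4, 10, 8, 26, 20, 28, 5, 11, 16, 0, 24, 3, 9, 27, 15, 23, 14, 22, 21]
i: (SA[i-1],SA[i]) lcp shared
  1: (29,6) 1 'a'
  2: (6,12) 2 'aa'
  3: (12,17) 1 'a'
  4: (17,7) 2 'ab'
  5: (7,19) 3 'abc'
  6: (19,2) 1 'a'
  7: (2,13) 2 'ac'
  8: (13,18) 0 ''
  9: (18,1) 2 'ba'
  10: (1,25) 1 'b'
  11: (25,4) 1 'b'
  12: (4,10) 4 'bcaa'
  13: (10,8) 2 'bc'
  14: (8,26) 2 'bc'
  15: (26,20) 3 'bcc'
  16: (20,28) 0 ''
  17: (28,5) 2 'ca'
  18: (5,11) 3 'caa'
  19: (11,16) 2 'ca'
  20: (16,0) 1 'c'
  21: (0,24) 2 'cb'
  22: (24,3) 2 'cb'
  23: (3,9) 5 'cbcaa'
  24: (9,27) 1 'c'
  25: (27,15) 3 'cca'
  26: (15,23) 2 'cc'
  27: (23,14) 2 'cc'
  28: (14,22) 3 'ccc'
  29: (22,21) 3 'ccc'

n(n+1)/2 = 30·31/2 = 465
Σ LCP = 0 + 1 + 2 + 1 + 2 + 3 + 1 + 2 + 0 + 2 + 1 + 1 + 4 + 2 + 2 + 3 + 0 + 2 + 3 + 2 + 1 + 2 + 2 + 5 + 1 + 3 + 2 + 2 + 3 + 3 = 58
distinct = 465 − 58 = 407

407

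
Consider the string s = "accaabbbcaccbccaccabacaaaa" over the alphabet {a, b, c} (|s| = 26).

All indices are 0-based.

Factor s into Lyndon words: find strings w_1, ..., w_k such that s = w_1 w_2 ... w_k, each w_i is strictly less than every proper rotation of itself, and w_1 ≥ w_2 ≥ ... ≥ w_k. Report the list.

["acc", "aabbbcaccbccaccabac", "a", "a", "a", "a"]

emit factor 1: 'acc' (i=0, period=3)
emit factor 2: 'aabbbcaccbccaccabac' (i=3, period=19)
emit factor 3: 'a' (i=22, period=1)
emit factor 4: 'a' (i=23, period=1)
emit factor 5: 'a' (i=24, period=1)
emit factor 6: 'a' (i=25, period=1)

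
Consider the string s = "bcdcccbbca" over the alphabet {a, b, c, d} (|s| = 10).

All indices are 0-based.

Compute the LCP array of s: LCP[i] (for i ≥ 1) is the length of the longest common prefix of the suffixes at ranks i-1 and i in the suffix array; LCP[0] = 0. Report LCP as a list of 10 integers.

rank | idx | suffix
   0 |   9 | a
   1 |   6 | bbca
   2 |   7 | bca
   3 |   0 | bcdcccbbca
   4 |   8 | ca
   5 |   5 | cbbca
   6 |   4 | ccbbca
   7 |   3 | cccbbca
   8 |   1 | cdcccbbca
   9 |   2 | dcccbbca

SA = [9, 6, 7, 0, 8, 5, 4, 3, 1, 2]
[i] adj suffixes → lcp
  [1] 9/6 → 0 ('')
  [2] 6/7 → 1 ('b')
  [3] 7/0 → 2 ('bc')
  [4] 0/8 → 0 ('')
  [5] 8/5 → 1 ('c')
  [6] 5/4 → 1 ('c')
  [7] 4/3 → 2 ('cc')
  [8] 3/1 → 1 ('c')
  [9] 1/2 → 0 ('')

[0, 0, 1, 2, 0, 1, 1, 2, 1, 0]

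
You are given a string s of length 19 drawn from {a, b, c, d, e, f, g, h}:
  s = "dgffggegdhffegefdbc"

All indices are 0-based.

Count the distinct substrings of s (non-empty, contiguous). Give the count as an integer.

sorted suffixes:
  #0 SA[0]=17  'bc'
  #1 SA[1]=18  'c'
  #2 SA[2]=16  'dbc'
  #3 SA[3]=0  'dgffggegdhffegefdbc'
  #4 SA[4]=8  'dhffegefdbc'
  #5 SA[5]=14  'efdbc'
  #6 SA[6]=6  'egdhffegefdbc'
  #7 SA[7]=12  'egefdbc'
  #8 SA[8]=15  'fdbc'
  #9 SA[9]=11  'fegefdbc'
  #10 SA[10]=10  'ffegefdbc'
  #11 SA[11]=2  'ffggegdhffegefdbc'
  #12 SA[12]=3  'fggegdhffegefdbc'
  #13 SA[13]=7  'gdhffegefdbc'
  #14 SA[14]=13  'gefdbc'
  #15 SA[15]=5  'gegdhffegefdbc'
  #16 SA[16]=1  'gffggegdhffegefdbc'
  #17 SA[17]=4  'ggegdhffegefdbc'
  #18 SA[18]=9  'hffegefdbc'

SA = [17, 18, 16, 0, 8, 14, 6, 12, 15, 11, 10, 2, 3, 7, 13, 5, 1, 4, 9]
i: (SA[i-1],SA[i]) lcp shared
  1: (17,18) 0 ''
  2: (18,16) 0 ''
  3: (16,0) 1 'd'
  4: (0,8) 1 'd'
  5: (8,14) 0 ''
  6: (14,6) 1 'e'
  7: (6,12) 2 'eg'
  8: (12,15) 0 ''
  9: (15,11) 1 'f'
  10: (11,10) 1 'f'
  11: (10,2) 2 'ff'
  12: (2,3) 1 'f'
  13: (3,7) 0 ''
  14: (7,13) 1 'g'
  15: (13,5) 2 'ge'
  16: (5,1) 1 'g'
  17: (1,4) 1 'g'
  18: (4,9) 0 ''

n(n+1)/2 = 19·20/2 = 190
Σ LCP = 0 + 0 + 0 + 1 + 1 + 0 + 1 + 2 + 0 + 1 + 1 + 2 + 1 + 0 + 1 + 2 + 1 + 1 + 0 = 15
distinct = 190 − 15 = 175

175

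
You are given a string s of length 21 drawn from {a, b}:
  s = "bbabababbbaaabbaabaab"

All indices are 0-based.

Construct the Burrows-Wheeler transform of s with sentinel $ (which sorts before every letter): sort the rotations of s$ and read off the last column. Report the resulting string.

rank  rotation                last
    0  $bbabababbbaaabbaabaab  b
    1  aaabbaabaab$bbabababbb  b
    2  aab$bbabababbbaaabbaab  b
    3  aabaab$bbabababbbaaabb  b
    4  aabbaabaab$bbabababbba  a
    5  ab$bbabababbbaaabbaaba  a
    6  abaab$bbabababbbaaabba  a
    7  abababbbaaabbaabaab$bb  b
    8  ababbbaaabbaabaab$bbab  b
    9  abbaabaab$bbabababbbaa  a
   10  abbbaaabbaabaab$bbabab  b
   11  b$bbabababbbaaabbaabaa  a
   12  baaabbaabaab$bbabababb  b
   13  baab$bbabababbbaaabbaa  a
   14  baabaab$bbabababbbaaab  b
   15  babababbbaaabbaabaab$b  b
   16  bababbbaaabbaabaab$bba  a
   17  babbbaaabbaabaab$bbaba  a
   18  bbaaabbaabaab$bbababab  b
   19  bbaabaab$bbabababbbaaa  a
   20  bbabababbbaaabbaabaab$  $
   21  bbbaaabbaabaab$bbababa  a

bbbbaaabbabababbaaba$a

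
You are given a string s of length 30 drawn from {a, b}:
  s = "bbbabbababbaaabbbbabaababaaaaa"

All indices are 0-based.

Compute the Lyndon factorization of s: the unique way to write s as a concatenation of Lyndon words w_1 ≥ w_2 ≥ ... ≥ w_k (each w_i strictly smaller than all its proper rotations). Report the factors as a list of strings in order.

emit factor 1: 'b' (i=0, period=1)
emit factor 2: 'b' (i=1, period=1)
emit factor 3: 'b' (i=2, period=1)
emit factor 4: 'abb' (i=3, period=3)
emit factor 5: 'ababb' (i=6, period=5)
emit factor 6: 'aaabbbbabaabab' (i=11, period=14)
emit factor 7: 'a' (i=25, period=1)
emit factor 8: 'a' (i=26, period=1)
emit factor 9: 'a' (i=27, period=1)
emit factor 10: 'a' (i=28, period=1)
emit factor 11: 'a' (i=29, period=1)

["b", "b", "b", "abb", "ababb", "aaabbbbabaabab", "a", "a", "a", "a", "a"]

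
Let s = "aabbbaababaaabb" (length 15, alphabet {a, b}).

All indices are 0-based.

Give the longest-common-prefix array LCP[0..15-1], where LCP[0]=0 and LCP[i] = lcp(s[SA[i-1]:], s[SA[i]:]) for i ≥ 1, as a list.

[0, 2, 3, 4, 1, 3, 2, 3, 0, 1, 3, 2, 1, 2, 2]

sorted suffixes:
  #0 SA[0]=10  'aaabb'
  #1 SA[1]=5  'aababaaabb'
  #2 SA[2]=11  'aabb'
  #3 SA[3]=0  'aabbbaababaaabb'
  #4 SA[4]=8  'abaaabb'
  #5 SA[5]=6  'ababaaabb'
  #6 SA[6]=12  'abb'
  #7 SA[7]=1  'abbbaababaaabb'
  #8 SA[8]=14  'b'
  #9 SA[9]=9  'baaabb'
  #10 SA[10]=4  'baababaaabb'
  #11 SA[11]=7  'babaaabb'
  #12 SA[12]=13  'bb'
  #13 SA[13]=3  'bbaababaaabb'
  #14 SA[14]=2  'bbbaababaaabb'

SA = [10, 5, 11, 0, 8, 6, 12, 1, 14, 9, 4, 7, 13, 3, 2]
i: (SA[i-1],SA[i]) lcp shared
  1: (10,5) 2 'aa'
  2: (5,11) 3 'aab'
  3: (11,0) 4 'aabb'
  4: (0,8) 1 'a'
  5: (8,6) 3 'aba'
  6: (6,12) 2 'ab'
  7: (12,1) 3 'abb'
  8: (1,14) 0 ''
  9: (14,9) 1 'b'
  10: (9,4) 3 'baa'
  11: (4,7) 2 'ba'
  12: (7,13) 1 'b'
  13: (13,3) 2 'bb'
  14: (3,2) 2 'bb'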